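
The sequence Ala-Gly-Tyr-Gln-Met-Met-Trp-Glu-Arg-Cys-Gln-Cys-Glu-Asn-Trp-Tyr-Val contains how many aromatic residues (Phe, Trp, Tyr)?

4

Matching residues: Tyr3, Trp7, Trp15, Tyr16.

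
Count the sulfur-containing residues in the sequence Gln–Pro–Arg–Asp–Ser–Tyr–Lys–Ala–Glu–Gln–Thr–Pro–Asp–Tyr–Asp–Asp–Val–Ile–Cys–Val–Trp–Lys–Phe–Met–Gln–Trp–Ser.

Cysteine (C, thiol) and methionine (M, thioether) are the two sulfur-containing amino acids.
Matching residues: Cys19, Met24.

2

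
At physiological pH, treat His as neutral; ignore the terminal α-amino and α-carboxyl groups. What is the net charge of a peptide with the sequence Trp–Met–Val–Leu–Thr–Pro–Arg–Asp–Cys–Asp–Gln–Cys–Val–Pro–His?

Near pH 7.4, K and R contribute +1 each, D and E contribute −1 each, and every other side chain (His included, as stated) is uncharged.
Positive (K, R): Arg7 → +1.
Negative (D, E): Asp8, Asp10 → −2.
Net charge = (+1) + (−2) = −1.

-1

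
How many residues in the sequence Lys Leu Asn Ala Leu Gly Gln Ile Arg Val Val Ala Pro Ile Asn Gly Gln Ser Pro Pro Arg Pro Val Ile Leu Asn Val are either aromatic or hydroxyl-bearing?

1

Aromatic: F, W, Y. Hydroxyl-bearing: S, T, Y.
Aromatic residues here: none (0).
Hydroxyl-bearing residues here: Ser18 (1).
(Y belongs to both groups, but none appear in this sequence.) Total = 0 + 1 = 1.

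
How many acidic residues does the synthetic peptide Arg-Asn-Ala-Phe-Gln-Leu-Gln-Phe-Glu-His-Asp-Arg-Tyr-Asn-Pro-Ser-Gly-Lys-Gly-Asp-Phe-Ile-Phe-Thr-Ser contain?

3

Aspartate (D) and glutamate (E) have carboxylic-acid side chains and are the acidic amino acids.
Matching residues: Glu9, Asp11, Asp20.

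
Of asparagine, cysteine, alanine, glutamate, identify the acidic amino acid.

glutamate

Aspartate (D) and glutamate (E) have carboxylic-acid side chains and are the acidic amino acids.
Of the listed options, only glutamate belongs to this group.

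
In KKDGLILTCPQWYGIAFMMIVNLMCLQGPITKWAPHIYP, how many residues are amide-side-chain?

Asparagine (N) and glutamine (Q) have uncharged amide side chains.
Matching residues: Q11, N22, Q27.

3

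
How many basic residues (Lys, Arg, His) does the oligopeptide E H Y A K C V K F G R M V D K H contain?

Matching residues: H2, K5, K8, R11, K15, H16.

6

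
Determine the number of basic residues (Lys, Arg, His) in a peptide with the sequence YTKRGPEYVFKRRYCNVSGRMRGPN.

Matching residues: K3, R4, K11, R12, R13, R20, R22.

7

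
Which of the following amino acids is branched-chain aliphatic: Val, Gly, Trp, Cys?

Val

The BCAAs are Val, Leu, and Ile — aliphatic side chains with a branch point.
Of the listed options, only Val belongs to this group.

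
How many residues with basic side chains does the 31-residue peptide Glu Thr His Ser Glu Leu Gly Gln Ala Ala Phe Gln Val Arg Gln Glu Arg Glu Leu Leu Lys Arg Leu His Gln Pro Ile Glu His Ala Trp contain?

7

K, R, and H are the three residues with basic side chains (ε-amine, guanidinium, and imidazole respectively).
Matching residues: His3, Arg14, Arg17, Lys21, Arg22, His24, His29.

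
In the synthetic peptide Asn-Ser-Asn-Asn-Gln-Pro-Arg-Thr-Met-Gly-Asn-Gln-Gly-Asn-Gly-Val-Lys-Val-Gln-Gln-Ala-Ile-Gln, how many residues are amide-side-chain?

Asparagine (N) and glutamine (Q) have uncharged amide side chains.
Matching residues: Asn1, Asn3, Asn4, Gln5, Asn11, Gln12, Asn14, Gln19, Gln20, Gln23.

10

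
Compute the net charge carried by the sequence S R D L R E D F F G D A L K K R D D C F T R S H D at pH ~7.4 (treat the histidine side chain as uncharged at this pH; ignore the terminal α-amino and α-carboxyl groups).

-1

Near pH 7.4, K and R contribute +1 each, D and E contribute −1 each, and every other side chain (His included, as stated) is uncharged.
Positive (K, R): R2, R5, K14, K15, R16, R22 → +6.
Negative (D, E): D3, E6, D7, D11, D17, D18, D25 → −7.
Net charge = (+6) + (−7) = −1.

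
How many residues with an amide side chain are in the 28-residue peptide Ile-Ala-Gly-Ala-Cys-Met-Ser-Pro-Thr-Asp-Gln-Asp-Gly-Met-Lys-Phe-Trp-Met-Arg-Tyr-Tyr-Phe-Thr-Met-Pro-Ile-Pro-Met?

The amide-side-chain residues are Asn (N) and Gln (Q).
Matching residues: Gln11.

1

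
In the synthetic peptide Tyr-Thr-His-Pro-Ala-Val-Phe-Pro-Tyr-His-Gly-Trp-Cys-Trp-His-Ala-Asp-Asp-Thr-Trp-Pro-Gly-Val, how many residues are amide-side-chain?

0

Asparagine (N) and glutamine (Q) have uncharged amide side chains.
None of the 23 residues belong to this group.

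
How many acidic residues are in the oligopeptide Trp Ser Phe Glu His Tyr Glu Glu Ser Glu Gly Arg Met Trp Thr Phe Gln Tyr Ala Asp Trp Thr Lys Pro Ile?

5

Aspartate (D) and glutamate (E) have carboxylic-acid side chains and are the acidic amino acids.
Matching residues: Glu4, Glu7, Glu8, Glu10, Asp20.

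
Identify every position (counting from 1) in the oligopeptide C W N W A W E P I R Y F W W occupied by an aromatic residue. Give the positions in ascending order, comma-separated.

F, W, and Y each carry an aromatic ring on the side chain.
Matching residues: W2, W4, W6, Y11, F12, W13, W14.

2, 4, 6, 11, 12, 13, 14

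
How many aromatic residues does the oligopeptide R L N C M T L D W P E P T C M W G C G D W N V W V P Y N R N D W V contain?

Phenylalanine (F), tryptophan (W), and tyrosine (Y) have aromatic ring side chains.
Matching residues: W9, W16, W21, W24, Y27, W32.

6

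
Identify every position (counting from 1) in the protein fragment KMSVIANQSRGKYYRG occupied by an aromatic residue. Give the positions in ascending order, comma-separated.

13, 14

The aromatic amino acids are Phe (F, benzyl), Trp (W, indole), and Tyr (Y, phenol).
Matching residues: Y13, Y14.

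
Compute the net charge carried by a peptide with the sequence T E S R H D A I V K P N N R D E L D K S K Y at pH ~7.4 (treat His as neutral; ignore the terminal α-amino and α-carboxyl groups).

The side chains ionized at physiological pH are Lys/Arg (+1) and Asp/Glu (−1); with His treated as neutral, nothing else contributes.
Positive (K, R): R4, K10, R14, K19, K21 → +5.
Negative (D, E): E2, D6, D15, E16, D18 → −5.
Net charge = (+5) + (−5) = 0.

0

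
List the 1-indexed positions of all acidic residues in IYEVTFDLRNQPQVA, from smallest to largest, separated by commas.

3, 7

Only D (aspartate) and E (glutamate) carry a side-chain carboxylic acid.
Matching residues: E3, D7.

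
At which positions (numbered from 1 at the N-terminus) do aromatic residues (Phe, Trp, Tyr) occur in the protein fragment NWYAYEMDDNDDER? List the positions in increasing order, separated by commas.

2, 3, 5

Matching residues: W2, Y3, Y5.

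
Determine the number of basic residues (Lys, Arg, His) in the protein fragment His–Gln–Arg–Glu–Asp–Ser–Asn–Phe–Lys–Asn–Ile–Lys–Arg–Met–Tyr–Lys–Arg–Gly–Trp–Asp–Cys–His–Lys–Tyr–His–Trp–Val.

10

Matching residues: His1, Arg3, Lys9, Lys12, Arg13, Lys16, Arg17, His22, Lys23, His25.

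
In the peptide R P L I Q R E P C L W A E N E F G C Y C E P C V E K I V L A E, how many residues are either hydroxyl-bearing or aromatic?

3

Hydroxyl-bearing: S, T, Y. Aromatic: F, W, Y.
Hydroxyl-bearing residues here: Y19 (1).
Aromatic residues here: W11, F16, Y19 (3).
Y is in both groups, so the 1 Y residue must not be double-counted.
Total = 1 + 3 − 1 = 3.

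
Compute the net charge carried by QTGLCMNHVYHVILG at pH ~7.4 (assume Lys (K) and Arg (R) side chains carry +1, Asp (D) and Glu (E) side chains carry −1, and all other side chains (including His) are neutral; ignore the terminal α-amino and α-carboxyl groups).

0

Positive (K, R): none → +0.
Negative (D, E): none → −0.
Net charge = (+0) + (−0) = 0.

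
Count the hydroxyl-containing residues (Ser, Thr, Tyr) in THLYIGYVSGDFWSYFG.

6

Matching residues: T1, Y4, Y7, S9, S14, Y15.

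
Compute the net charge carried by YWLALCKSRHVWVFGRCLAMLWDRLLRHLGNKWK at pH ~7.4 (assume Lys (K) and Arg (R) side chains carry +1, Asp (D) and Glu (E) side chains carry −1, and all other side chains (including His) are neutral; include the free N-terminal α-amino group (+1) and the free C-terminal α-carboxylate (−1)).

+6

Positive (K, R): K7, R9, R16, R24, R27, K32, K34 → +7.
Negative (D, E): D23 → −1.
The N-terminus (+1) and C-terminus (−1) cancel.
Net charge = (+7) + (−1) = +6.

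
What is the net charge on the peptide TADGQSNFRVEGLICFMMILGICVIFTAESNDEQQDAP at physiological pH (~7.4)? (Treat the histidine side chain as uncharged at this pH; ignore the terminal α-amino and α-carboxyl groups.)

-5

The side chains ionized at physiological pH are Lys/Arg (+1) and Asp/Glu (−1); with His treated as neutral, nothing else contributes.
Positive (K, R): R9 → +1.
Negative (D, E): D3, E11, E29, D32, E33, D36 → −6.
Net charge = (+1) + (−6) = −5.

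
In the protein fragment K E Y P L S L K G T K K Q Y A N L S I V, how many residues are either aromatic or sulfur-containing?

Aromatic: F, W, Y. Sulfur-containing: C, M.
Aromatic residues here: Y3, Y14 (2).
Sulfur-containing residues here: none (0).
The two groups share no amino acid, so total = 2 + 0 = 2.

2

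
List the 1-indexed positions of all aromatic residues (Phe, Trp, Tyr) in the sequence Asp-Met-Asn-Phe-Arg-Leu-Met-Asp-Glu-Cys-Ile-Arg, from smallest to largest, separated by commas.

Matching residues: Phe4.

4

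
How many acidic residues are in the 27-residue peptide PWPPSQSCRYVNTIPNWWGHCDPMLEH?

2

Only D (aspartate) and E (glutamate) carry a side-chain carboxylic acid.
Matching residues: D22, E26.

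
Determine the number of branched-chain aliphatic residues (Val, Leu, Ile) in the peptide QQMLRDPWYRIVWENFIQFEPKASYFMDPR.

4

Matching residues: L4, I11, V12, I17.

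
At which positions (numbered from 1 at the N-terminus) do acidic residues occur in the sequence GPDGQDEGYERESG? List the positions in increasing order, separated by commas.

3, 6, 7, 10, 12

Only D (aspartate) and E (glutamate) carry a side-chain carboxylic acid.
Matching residues: D3, D6, E7, E10, E12.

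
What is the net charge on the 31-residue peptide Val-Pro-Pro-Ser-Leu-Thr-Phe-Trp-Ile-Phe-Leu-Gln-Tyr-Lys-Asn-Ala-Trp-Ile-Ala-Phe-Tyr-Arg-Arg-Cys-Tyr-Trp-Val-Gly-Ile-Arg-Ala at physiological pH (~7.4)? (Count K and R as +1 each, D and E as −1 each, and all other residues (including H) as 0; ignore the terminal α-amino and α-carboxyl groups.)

Positive (K, R): Lys14, Arg22, Arg23, Arg30 → +4.
Negative (D, E): none → −0.
Net charge = (+4) + (−0) = +4.

+4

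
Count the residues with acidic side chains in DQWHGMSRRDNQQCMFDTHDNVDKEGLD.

7

The acidic residues are Asp (D) and Glu (E), whose side chains end in a carboxylate group.
Matching residues: D1, D10, D17, D20, D23, E25, D28.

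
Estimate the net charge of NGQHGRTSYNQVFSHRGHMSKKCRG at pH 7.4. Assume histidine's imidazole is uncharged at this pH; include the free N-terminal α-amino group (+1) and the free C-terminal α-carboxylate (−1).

+5

Near pH 7.4, K and R contribute +1 each, D and E contribute −1 each, and every other side chain (His included, as stated) is uncharged.
Positive (K, R): R6, R16, K21, K22, R24 → +5.
Negative (D, E): none → −0.
The N-terminus (+1) and C-terminus (−1) cancel.
Net charge = (+5) + (−0) = +5.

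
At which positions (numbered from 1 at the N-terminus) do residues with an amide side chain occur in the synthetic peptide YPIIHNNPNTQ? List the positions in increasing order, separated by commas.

Asparagine (N) and glutamine (Q) have uncharged amide side chains.
Matching residues: N6, N7, N9, Q11.

6, 7, 9, 11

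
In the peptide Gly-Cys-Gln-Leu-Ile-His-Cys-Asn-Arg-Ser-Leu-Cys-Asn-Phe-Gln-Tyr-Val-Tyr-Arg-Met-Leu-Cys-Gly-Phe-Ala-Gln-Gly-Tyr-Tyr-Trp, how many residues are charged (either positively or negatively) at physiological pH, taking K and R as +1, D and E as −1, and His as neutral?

2

Charged side chains at pH ~7.4: K, R (positive); D, E (negative).
Matching residues: Arg9, Arg19.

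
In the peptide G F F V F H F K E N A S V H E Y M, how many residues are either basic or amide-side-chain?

4

Basic: H, K, R. Amide-side-chain: N, Q.
Basic residues here: H6, K8, H14 (3).
Amide-side-chain residues here: N10 (1).
The two groups share no amino acid, so total = 3 + 1 = 4.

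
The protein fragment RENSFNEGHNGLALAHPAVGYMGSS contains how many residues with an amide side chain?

3

Only N (asparagine) and Q (glutamine) carry a side-chain carboxamide.
Matching residues: N3, N6, N10.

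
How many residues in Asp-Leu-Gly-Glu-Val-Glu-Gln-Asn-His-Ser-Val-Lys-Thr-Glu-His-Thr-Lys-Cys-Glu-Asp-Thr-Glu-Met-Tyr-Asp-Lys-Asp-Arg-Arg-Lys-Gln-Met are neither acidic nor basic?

Acidic: D, E. Basic: K, R, H. All other residues are neither.
Matching residues: Leu2, Gly3, Val5, Gln7, Asn8, Ser10, Val11, Thr13, Thr16, Cys18, Thr21, Met23, Tyr24, Gln31, Met32.

15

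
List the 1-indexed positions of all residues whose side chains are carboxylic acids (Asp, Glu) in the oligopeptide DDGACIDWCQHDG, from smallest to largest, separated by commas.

1, 2, 7, 12

Matching residues: D1, D2, D7, D12.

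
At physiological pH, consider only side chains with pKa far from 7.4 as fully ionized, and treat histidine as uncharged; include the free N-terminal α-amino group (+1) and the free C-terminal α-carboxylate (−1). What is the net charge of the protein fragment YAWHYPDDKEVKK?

0

Near pH 7.4, K and R contribute +1 each, D and E contribute −1 each, and every other side chain (His included, as stated) is uncharged.
Positive (K, R): K9, K12, K13 → +3.
Negative (D, E): D7, D8, E10 → −3.
The N-terminus (+1) and C-terminus (−1) cancel.
Net charge = (+3) + (−3) = 0.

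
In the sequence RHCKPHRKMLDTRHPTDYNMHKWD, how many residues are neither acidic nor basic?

11

Acidic: D, E. Basic: K, R, H. All other residues are neither.
Matching residues: C3, P5, M9, L10, T12, P15, T16, Y18, N19, M20, W23.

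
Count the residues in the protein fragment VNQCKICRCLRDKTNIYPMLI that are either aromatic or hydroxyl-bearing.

2

Aromatic: F, W, Y. Hydroxyl-bearing: S, T, Y.
Aromatic residues here: Y17 (1).
Hydroxyl-bearing residues here: T14, Y17 (2).
Y is in both groups, so the 1 Y residue must not be double-counted.
Total = 1 + 2 − 1 = 2.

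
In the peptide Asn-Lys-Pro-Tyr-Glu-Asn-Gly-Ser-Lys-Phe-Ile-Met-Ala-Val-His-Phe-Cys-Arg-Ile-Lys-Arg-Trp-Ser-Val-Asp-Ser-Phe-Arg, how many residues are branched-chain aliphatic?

4

Valine (V), leucine (L), and isoleucine (I) are the branched-chain amino acids.
Matching residues: Ile11, Val14, Ile19, Val24.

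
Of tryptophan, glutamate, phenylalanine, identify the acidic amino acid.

glutamate

The acidic residues are Asp (D) and Glu (E), whose side chains end in a carboxylate group.
Of the listed options, only glutamate belongs to this group.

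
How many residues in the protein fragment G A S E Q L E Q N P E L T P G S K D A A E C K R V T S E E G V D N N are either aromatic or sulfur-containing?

Aromatic: F, W, Y. Sulfur-containing: C, M.
Aromatic residues here: none (0).
Sulfur-containing residues here: C22 (1).
The two groups share no amino acid, so total = 0 + 1 = 1.

1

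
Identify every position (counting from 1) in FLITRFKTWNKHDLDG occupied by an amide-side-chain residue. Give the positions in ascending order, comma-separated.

The amide-side-chain residues are Asn (N) and Gln (Q).
Matching residues: N10.

10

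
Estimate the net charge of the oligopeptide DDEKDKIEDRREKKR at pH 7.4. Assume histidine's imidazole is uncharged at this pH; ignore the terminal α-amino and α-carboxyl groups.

0

The side chains ionized at physiological pH are Lys/Arg (+1) and Asp/Glu (−1); with His treated as neutral, nothing else contributes.
Positive (K, R): K4, K6, R10, R11, K13, K14, R15 → +7.
Negative (D, E): D1, D2, E3, D5, E8, D9, E12 → −7.
Net charge = (+7) + (−7) = 0.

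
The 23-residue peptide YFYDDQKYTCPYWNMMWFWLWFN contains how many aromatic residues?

Phenylalanine (F), tryptophan (W), and tyrosine (Y) have aromatic ring side chains.
Matching residues: Y1, F2, Y3, Y8, Y12, W13, W17, F18, W19, W21, F22.

11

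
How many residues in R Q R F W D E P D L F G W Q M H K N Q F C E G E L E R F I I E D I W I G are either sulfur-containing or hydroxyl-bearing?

2

Sulfur-containing: C, M. Hydroxyl-bearing: S, T, Y.
Sulfur-containing residues here: M15, C21 (2).
Hydroxyl-bearing residues here: none (0).
The two groups share no amino acid, so total = 2 + 0 = 2.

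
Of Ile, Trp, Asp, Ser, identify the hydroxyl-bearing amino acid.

Ser

S, T, and Y are the three residues with a side-chain hydroxyl.
Of the listed options, only Ser belongs to this group.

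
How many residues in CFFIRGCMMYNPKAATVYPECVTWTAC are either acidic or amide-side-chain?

Acidic: D, E. Amide-side-chain: N, Q.
Acidic residues here: E20 (1).
Amide-side-chain residues here: N11 (1).
The two groups share no amino acid, so total = 1 + 1 = 2.

2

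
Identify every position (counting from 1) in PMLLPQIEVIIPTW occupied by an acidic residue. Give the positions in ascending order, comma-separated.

8

The acidic residues are Asp (D) and Glu (E), whose side chains end in a carboxylate group.
Matching residues: E8.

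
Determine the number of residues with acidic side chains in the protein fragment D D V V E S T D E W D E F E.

Aspartate (D) and glutamate (E) have carboxylic-acid side chains and are the acidic amino acids.
Matching residues: D1, D2, E5, D8, E9, D11, E12, E14.

8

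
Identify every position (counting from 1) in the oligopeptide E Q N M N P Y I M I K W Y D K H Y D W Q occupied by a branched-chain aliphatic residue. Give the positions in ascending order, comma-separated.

8, 10

Matching residues: I8, I10.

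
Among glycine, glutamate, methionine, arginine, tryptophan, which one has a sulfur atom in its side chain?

methionine

Cysteine (C, thiol) and methionine (M, thioether) are the two sulfur-containing amino acids.
Of the listed options, only methionine belongs to this group.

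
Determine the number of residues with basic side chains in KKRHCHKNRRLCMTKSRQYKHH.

The basic amino acids are Lys (K), Arg (R), and His (H).
Matching residues: K1, K2, R3, H4, H6, K7, R9, R10, K15, R17, K20, H21, H22.

13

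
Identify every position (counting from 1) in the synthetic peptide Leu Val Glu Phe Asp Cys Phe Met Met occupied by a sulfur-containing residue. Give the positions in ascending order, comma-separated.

6, 8, 9

Only Cys (C) and Met (M) have a sulfur atom in the side chain.
Matching residues: Cys6, Met8, Met9.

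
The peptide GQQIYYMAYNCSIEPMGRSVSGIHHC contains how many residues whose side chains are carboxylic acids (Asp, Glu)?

Matching residues: E14.

1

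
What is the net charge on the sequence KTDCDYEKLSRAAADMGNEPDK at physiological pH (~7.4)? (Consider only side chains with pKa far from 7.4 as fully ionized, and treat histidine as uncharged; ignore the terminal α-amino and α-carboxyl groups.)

-2

At pH ~7.4 the Lys and Arg side chains are protonated (+1), the Asp and Glu side chains are deprotonated (−1), and with His taken as neutral all other side chains carry no charge.
Positive (K, R): K1, K8, R11, K22 → +4.
Negative (D, E): D3, D5, E7, D15, E19, D21 → −6.
Net charge = (+4) + (−6) = −2.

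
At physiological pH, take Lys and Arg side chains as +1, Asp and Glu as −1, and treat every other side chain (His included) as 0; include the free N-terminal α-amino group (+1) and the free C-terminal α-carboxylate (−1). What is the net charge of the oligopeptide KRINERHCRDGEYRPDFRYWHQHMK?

Positive (K, R): K1, R2, R6, R9, R14, R18, K25 → +7.
Negative (D, E): E5, D10, E12, D16 → −4.
The N-terminus (+1) and C-terminus (−1) cancel.
Net charge = (+7) + (−4) = +3.

+3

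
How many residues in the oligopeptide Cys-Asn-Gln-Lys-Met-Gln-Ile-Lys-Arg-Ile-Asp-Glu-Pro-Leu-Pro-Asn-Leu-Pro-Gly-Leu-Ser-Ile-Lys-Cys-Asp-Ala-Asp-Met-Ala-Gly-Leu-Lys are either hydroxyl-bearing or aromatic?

1

Hydroxyl-bearing: S, T, Y. Aromatic: F, W, Y.
Hydroxyl-bearing residues here: Ser21 (1).
Aromatic residues here: none (0).
(Y belongs to both groups, but none appear in this sequence.) Total = 1 + 0 = 1.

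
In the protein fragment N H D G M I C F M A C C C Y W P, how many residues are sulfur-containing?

6

Only Cys (C) and Met (M) have a sulfur atom in the side chain.
Matching residues: M5, C7, M9, C11, C12, C13.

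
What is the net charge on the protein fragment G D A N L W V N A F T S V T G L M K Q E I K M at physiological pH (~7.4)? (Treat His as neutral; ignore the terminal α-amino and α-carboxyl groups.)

0

At pH ~7.4 the Lys and Arg side chains are protonated (+1), the Asp and Glu side chains are deprotonated (−1), and with His taken as neutral all other side chains carry no charge.
Positive (K, R): K18, K22 → +2.
Negative (D, E): D2, E20 → −2.
Net charge = (+2) + (−2) = 0.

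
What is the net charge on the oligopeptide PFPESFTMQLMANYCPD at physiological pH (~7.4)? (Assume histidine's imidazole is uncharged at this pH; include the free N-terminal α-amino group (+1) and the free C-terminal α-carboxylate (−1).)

-2

At pH ~7.4 the Lys and Arg side chains are protonated (+1), the Asp and Glu side chains are deprotonated (−1), and with His taken as neutral all other side chains carry no charge.
Positive (K, R): none → +0.
Negative (D, E): E4, D17 → −2.
The N-terminus (+1) and C-terminus (−1) cancel.
Net charge = (+0) + (−2) = −2.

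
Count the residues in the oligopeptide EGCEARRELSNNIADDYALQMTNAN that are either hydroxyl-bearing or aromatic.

Hydroxyl-bearing: S, T, Y. Aromatic: F, W, Y.
Hydroxyl-bearing residues here: S10, Y17, T22 (3).
Aromatic residues here: Y17 (1).
Y is in both groups, so the 1 Y residue must not be double-counted.
Total = 3 + 1 − 1 = 3.

3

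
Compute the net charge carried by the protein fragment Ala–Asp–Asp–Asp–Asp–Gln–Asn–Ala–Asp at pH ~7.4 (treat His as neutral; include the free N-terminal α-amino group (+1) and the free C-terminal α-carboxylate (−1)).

-5

At pH ~7.4 the Lys and Arg side chains are protonated (+1), the Asp and Glu side chains are deprotonated (−1), and with His taken as neutral all other side chains carry no charge.
Positive (K, R): none → +0.
Negative (D, E): Asp2, Asp3, Asp4, Asp5, Asp9 → −5.
The N-terminus (+1) and C-terminus (−1) cancel.
Net charge = (+0) + (−5) = −5.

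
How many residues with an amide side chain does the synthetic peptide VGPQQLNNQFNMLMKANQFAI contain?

8

Only N (asparagine) and Q (glutamine) carry a side-chain carboxamide.
Matching residues: Q4, Q5, N7, N8, Q9, N11, N17, Q18.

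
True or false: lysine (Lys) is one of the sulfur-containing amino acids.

False

The sulfur-bearing residues are cysteine (–SH) and methionine (–S–CH₃).
Lysine is not in this group.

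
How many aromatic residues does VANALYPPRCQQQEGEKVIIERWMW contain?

3

Phenylalanine (F), tryptophan (W), and tyrosine (Y) have aromatic ring side chains.
Matching residues: Y6, W23, W25.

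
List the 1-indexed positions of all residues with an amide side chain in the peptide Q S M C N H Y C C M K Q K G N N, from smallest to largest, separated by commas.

1, 5, 12, 15, 16

Only N (asparagine) and Q (glutamine) carry a side-chain carboxamide.
Matching residues: Q1, N5, Q12, N15, N16.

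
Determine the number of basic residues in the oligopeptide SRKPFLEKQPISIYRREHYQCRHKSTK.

10

K, R, and H are the three residues with basic side chains (ε-amine, guanidinium, and imidazole respectively).
Matching residues: R2, K3, K8, R15, R16, H18, R22, H23, K24, K27.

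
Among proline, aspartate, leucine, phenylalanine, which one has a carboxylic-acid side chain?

aspartate

The acidic residues are Asp (D) and Glu (E), whose side chains end in a carboxylate group.
Of the listed options, only aspartate belongs to this group.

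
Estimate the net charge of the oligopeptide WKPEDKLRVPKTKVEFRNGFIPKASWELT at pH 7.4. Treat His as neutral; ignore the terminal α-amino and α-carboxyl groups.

+3

The side chains ionized at physiological pH are Lys/Arg (+1) and Asp/Glu (−1); with His treated as neutral, nothing else contributes.
Positive (K, R): K2, K6, R8, K11, K13, R17, K23 → +7.
Negative (D, E): E4, D5, E15, E27 → −4.
Net charge = (+7) + (−4) = +3.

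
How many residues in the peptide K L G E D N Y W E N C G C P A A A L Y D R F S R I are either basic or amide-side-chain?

Basic: H, K, R. Amide-side-chain: N, Q.
Basic residues here: K1, R21, R24 (3).
Amide-side-chain residues here: N6, N10 (2).
The two groups share no amino acid, so total = 3 + 2 = 5.

5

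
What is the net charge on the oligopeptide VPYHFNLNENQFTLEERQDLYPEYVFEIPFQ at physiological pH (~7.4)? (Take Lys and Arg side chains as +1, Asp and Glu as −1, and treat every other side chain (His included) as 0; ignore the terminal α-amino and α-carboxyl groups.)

Positive (K, R): R17 → +1.
Negative (D, E): E9, E15, E16, D19, E23, E27 → −6.
Net charge = (+1) + (−6) = −5.

-5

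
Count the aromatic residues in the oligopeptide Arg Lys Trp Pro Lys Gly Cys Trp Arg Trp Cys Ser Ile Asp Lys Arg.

3

F, W, and Y each carry an aromatic ring on the side chain.
Matching residues: Trp3, Trp8, Trp10.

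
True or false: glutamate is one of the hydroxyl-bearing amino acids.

False

S, T, and Y are the three residues with a side-chain hydroxyl.
Glutamate is not in this group.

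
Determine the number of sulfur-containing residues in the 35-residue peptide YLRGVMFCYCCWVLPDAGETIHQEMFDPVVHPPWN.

Cysteine (C, thiol) and methionine (M, thioether) are the two sulfur-containing amino acids.
Matching residues: M6, C8, C10, C11, M25.

5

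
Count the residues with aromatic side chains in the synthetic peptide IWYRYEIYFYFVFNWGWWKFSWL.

Phenylalanine (F), tryptophan (W), and tyrosine (Y) have aromatic ring side chains.
Matching residues: W2, Y3, Y5, Y8, F9, Y10, F11, F13, W15, W17, W18, F20, W22.

13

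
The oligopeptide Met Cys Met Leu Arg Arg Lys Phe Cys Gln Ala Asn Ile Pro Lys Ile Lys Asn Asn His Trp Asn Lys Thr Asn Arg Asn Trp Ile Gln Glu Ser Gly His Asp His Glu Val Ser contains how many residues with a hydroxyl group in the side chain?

3

The –OH-bearing residues are Ser, Thr (aliphatic alcohols), and Tyr (phenol).
Matching residues: Thr24, Ser32, Ser39.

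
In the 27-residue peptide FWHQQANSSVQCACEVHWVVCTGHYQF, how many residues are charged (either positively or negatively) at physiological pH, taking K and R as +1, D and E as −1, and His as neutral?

Charged side chains at pH ~7.4: K, R (positive); D, E (negative).
Matching residues: E15.

1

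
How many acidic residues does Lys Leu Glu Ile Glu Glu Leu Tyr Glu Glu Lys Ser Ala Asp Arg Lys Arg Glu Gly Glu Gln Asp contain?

9

Only D (aspartate) and E (glutamate) carry a side-chain carboxylic acid.
Matching residues: Glu3, Glu5, Glu6, Glu9, Glu10, Asp14, Glu18, Glu20, Asp22.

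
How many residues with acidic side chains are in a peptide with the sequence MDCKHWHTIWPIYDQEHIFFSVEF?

4

The acidic residues are Asp (D) and Glu (E), whose side chains end in a carboxylate group.
Matching residues: D2, D14, E16, E23.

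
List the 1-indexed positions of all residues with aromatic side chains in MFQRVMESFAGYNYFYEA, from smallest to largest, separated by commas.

F, W, and Y each carry an aromatic ring on the side chain.
Matching residues: F2, F9, Y12, Y14, F15, Y16.

2, 9, 12, 14, 15, 16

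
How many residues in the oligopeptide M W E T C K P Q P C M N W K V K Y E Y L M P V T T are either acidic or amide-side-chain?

Acidic: D, E. Amide-side-chain: N, Q.
Acidic residues here: E3, E18 (2).
Amide-side-chain residues here: Q8, N12 (2).
The two groups share no amino acid, so total = 2 + 2 = 4.

4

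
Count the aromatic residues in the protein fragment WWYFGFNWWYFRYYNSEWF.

13

The aromatic amino acids are Phe (F, benzyl), Trp (W, indole), and Tyr (Y, phenol).
Matching residues: W1, W2, Y3, F4, F6, W8, W9, Y10, F11, Y13, Y14, W18, F19.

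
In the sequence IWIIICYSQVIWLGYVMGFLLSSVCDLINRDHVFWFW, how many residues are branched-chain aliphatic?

Valine (V), leucine (L), and isoleucine (I) are the branched-chain amino acids.
Matching residues: I1, I3, I4, I5, V10, I11, L13, V16, L20, L21, V24, L27, I28, V33.

14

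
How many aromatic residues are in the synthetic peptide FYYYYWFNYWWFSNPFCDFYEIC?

Phenylalanine (F), tryptophan (W), and tyrosine (Y) have aromatic ring side chains.
Matching residues: F1, Y2, Y3, Y4, Y5, W6, F7, Y9, W10, W11, F12, F16, F19, Y20.

14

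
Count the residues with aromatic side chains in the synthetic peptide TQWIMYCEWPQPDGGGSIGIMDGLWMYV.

5

The aromatic amino acids are Phe (F, benzyl), Trp (W, indole), and Tyr (Y, phenol).
Matching residues: W3, Y6, W9, W25, Y27.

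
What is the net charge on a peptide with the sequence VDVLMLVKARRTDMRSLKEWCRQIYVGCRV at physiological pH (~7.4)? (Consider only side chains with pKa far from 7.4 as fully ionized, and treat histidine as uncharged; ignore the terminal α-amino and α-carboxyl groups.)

+4

Near pH 7.4, K and R contribute +1 each, D and E contribute −1 each, and every other side chain (His included, as stated) is uncharged.
Positive (K, R): K8, R10, R11, R15, K18, R22, R29 → +7.
Negative (D, E): D2, D13, E19 → −3.
Net charge = (+7) + (−3) = +4.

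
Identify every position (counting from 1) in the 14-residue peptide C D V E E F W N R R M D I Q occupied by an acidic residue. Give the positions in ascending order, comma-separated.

2, 4, 5, 12

The acidic residues are Asp (D) and Glu (E), whose side chains end in a carboxylate group.
Matching residues: D2, E4, E5, D12.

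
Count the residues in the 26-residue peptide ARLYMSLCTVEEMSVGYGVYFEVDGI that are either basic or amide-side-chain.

1

Basic: H, K, R. Amide-side-chain: N, Q.
Basic residues here: R2 (1).
Amide-side-chain residues here: none (0).
The two groups share no amino acid, so total = 1 + 0 = 1.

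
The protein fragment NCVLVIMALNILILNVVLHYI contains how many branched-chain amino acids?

13

Valine (V), leucine (L), and isoleucine (I) are the branched-chain amino acids.
Matching residues: V3, L4, V5, I6, L9, I11, L12, I13, L14, V16, V17, L18, I21.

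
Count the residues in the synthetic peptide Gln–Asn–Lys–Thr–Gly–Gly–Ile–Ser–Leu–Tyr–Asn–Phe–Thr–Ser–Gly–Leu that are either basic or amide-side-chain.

4

Basic: H, K, R. Amide-side-chain: N, Q.
Basic residues here: Lys3 (1).
Amide-side-chain residues here: Gln1, Asn2, Asn11 (3).
The two groups share no amino acid, so total = 1 + 3 = 4.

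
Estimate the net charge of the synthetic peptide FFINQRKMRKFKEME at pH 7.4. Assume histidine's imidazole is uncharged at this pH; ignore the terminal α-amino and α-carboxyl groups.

The side chains ionized at physiological pH are Lys/Arg (+1) and Asp/Glu (−1); with His treated as neutral, nothing else contributes.
Positive (K, R): R6, K7, R9, K10, K12 → +5.
Negative (D, E): E13, E15 → −2.
Net charge = (+5) + (−2) = +3.

+3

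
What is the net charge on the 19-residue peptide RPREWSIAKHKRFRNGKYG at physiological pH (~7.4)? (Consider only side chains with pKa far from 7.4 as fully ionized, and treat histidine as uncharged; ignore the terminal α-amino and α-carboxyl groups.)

+6

The side chains ionized at physiological pH are Lys/Arg (+1) and Asp/Glu (−1); with His treated as neutral, nothing else contributes.
Positive (K, R): R1, R3, K9, K11, R12, R14, K17 → +7.
Negative (D, E): E4 → −1.
Net charge = (+7) + (−1) = +6.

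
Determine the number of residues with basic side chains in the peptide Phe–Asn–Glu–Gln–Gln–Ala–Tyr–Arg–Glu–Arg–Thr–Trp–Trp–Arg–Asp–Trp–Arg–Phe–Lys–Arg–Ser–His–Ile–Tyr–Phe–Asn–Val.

7

K, R, and H are the three residues with basic side chains (ε-amine, guanidinium, and imidazole respectively).
Matching residues: Arg8, Arg10, Arg14, Arg17, Lys19, Arg20, His22.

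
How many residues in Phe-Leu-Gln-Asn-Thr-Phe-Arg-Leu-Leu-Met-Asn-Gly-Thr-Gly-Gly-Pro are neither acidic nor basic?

Acidic: D, E. Basic: K, R, H. All other residues are neither.
Matching residues: Phe1, Leu2, Gln3, Asn4, Thr5, Phe6, Leu8, Leu9, Met10, Asn11, Gly12, Thr13, Gly14, Gly15, Pro16.

15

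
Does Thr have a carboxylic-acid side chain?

No

Aspartate (D) and glutamate (E) have carboxylic-acid side chains and are the acidic amino acids.
Threonine is not in this group.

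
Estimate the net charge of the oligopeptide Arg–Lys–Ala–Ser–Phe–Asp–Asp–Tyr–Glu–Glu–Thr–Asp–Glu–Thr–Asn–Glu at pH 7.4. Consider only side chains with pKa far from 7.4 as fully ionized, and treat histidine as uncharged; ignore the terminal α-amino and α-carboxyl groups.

At pH ~7.4 the Lys and Arg side chains are protonated (+1), the Asp and Glu side chains are deprotonated (−1), and with His taken as neutral all other side chains carry no charge.
Positive (K, R): Arg1, Lys2 → +2.
Negative (D, E): Asp6, Asp7, Glu9, Glu10, Asp12, Glu13, Glu16 → −7.
Net charge = (+2) + (−7) = −5.

-5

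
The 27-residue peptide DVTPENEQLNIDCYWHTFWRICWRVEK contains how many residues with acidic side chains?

The acidic residues are Asp (D) and Glu (E), whose side chains end in a carboxylate group.
Matching residues: D1, E5, E7, D12, E26.

5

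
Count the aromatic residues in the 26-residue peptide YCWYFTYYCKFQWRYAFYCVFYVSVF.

F, W, and Y each carry an aromatic ring on the side chain.
Matching residues: Y1, W3, Y4, F5, Y7, Y8, F11, W13, Y15, F17, Y18, F21, Y22, F26.

14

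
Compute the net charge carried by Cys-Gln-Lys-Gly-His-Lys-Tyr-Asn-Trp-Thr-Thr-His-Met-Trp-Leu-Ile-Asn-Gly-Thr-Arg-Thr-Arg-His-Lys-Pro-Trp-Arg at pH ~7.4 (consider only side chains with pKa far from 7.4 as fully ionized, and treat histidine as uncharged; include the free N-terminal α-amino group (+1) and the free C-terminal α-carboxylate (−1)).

At pH ~7.4 the Lys and Arg side chains are protonated (+1), the Asp and Glu side chains are deprotonated (−1), and with His taken as neutral all other side chains carry no charge.
Positive (K, R): Lys3, Lys6, Arg20, Arg22, Lys24, Arg27 → +6.
Negative (D, E): none → −0.
The N-terminus (+1) and C-terminus (−1) cancel.
Net charge = (+6) + (−0) = +6.

+6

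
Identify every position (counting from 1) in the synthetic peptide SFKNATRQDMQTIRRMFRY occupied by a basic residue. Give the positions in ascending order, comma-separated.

The basic amino acids are Lys (K), Arg (R), and His (H).
Matching residues: K3, R7, R14, R15, R18.

3, 7, 14, 15, 18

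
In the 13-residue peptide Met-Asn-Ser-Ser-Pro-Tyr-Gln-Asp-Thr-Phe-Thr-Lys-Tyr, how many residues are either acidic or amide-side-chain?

Acidic: D, E. Amide-side-chain: N, Q.
Acidic residues here: Asp8 (1).
Amide-side-chain residues here: Asn2, Gln7 (2).
The two groups share no amino acid, so total = 1 + 2 = 3.

3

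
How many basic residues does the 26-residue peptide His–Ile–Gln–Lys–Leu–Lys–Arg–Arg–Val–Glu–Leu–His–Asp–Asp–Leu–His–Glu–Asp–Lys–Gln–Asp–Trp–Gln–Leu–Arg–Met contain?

9

The basic amino acids are Lys (K), Arg (R), and His (H).
Matching residues: His1, Lys4, Lys6, Arg7, Arg8, His12, His16, Lys19, Arg25.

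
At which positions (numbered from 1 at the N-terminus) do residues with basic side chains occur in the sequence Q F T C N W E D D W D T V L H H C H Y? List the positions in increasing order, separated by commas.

The basic amino acids are Lys (K), Arg (R), and His (H).
Matching residues: H15, H16, H18.

15, 16, 18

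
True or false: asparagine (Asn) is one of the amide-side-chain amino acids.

Asparagine (N) and glutamine (Q) have uncharged amide side chains.
Asparagine is in this group.

True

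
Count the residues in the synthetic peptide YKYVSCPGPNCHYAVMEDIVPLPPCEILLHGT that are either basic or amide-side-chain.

Basic: H, K, R. Amide-side-chain: N, Q.
Basic residues here: K2, H12, H30 (3).
Amide-side-chain residues here: N10 (1).
The two groups share no amino acid, so total = 3 + 1 = 4.

4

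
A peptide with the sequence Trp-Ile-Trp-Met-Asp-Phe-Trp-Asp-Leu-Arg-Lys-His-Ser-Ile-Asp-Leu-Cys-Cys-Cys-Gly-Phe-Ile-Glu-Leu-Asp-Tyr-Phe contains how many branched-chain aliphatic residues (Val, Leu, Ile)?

6

Matching residues: Ile2, Leu9, Ile14, Leu16, Ile22, Leu24.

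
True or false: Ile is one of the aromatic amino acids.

False

F, W, and Y each carry an aromatic ring on the side chain.
Isoleucine is not in this group.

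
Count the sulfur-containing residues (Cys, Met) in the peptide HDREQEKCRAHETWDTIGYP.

Matching residues: C8.

1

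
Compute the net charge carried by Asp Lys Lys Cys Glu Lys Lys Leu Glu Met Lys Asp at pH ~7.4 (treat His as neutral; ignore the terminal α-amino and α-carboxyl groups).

+1

The side chains ionized at physiological pH are Lys/Arg (+1) and Asp/Glu (−1); with His treated as neutral, nothing else contributes.
Positive (K, R): Lys2, Lys3, Lys6, Lys7, Lys11 → +5.
Negative (D, E): Asp1, Glu5, Glu9, Asp12 → −4.
Net charge = (+5) + (−4) = +1.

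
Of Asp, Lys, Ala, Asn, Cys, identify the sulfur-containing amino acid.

Cys

Cysteine (C, thiol) and methionine (M, thioether) are the two sulfur-containing amino acids.
Of the listed options, only Cys belongs to this group.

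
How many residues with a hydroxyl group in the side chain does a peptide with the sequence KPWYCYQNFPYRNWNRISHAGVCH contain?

The –OH-bearing residues are Ser, Thr (aliphatic alcohols), and Tyr (phenol).
Matching residues: Y4, Y6, Y11, S18.

4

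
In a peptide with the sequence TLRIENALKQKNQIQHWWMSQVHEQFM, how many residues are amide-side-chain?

7

Asparagine (N) and glutamine (Q) have uncharged amide side chains.
Matching residues: N6, Q10, N12, Q13, Q15, Q21, Q25.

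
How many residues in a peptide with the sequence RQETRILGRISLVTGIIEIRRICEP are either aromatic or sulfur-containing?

Aromatic: F, W, Y. Sulfur-containing: C, M.
Aromatic residues here: none (0).
Sulfur-containing residues here: C23 (1).
The two groups share no amino acid, so total = 0 + 1 = 1.

1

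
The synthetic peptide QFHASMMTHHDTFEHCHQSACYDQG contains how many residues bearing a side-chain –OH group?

S, T, and Y are the three residues with a side-chain hydroxyl.
Matching residues: S5, T8, T12, S19, Y22.

5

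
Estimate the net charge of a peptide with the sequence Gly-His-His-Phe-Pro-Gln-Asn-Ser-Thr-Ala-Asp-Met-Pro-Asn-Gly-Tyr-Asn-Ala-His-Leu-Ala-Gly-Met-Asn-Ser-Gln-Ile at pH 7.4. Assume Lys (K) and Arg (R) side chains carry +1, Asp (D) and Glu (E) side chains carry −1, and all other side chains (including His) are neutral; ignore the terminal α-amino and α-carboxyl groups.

Positive (K, R): none → +0.
Negative (D, E): Asp11 → −1.
Net charge = (+0) + (−1) = −1.

-1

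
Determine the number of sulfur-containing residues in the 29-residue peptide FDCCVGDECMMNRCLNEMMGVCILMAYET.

10

The sulfur-bearing residues are cysteine (–SH) and methionine (–S–CH₃).
Matching residues: C3, C4, C9, M10, M11, C14, M18, M19, C22, M25.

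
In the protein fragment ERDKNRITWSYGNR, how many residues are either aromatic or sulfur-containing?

Aromatic: F, W, Y. Sulfur-containing: C, M.
Aromatic residues here: W9, Y11 (2).
Sulfur-containing residues here: none (0).
The two groups share no amino acid, so total = 2 + 0 = 2.

2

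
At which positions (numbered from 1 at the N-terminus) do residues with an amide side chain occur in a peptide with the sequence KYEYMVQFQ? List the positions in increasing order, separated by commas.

7, 9

Only N (asparagine) and Q (glutamine) carry a side-chain carboxamide.
Matching residues: Q7, Q9.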